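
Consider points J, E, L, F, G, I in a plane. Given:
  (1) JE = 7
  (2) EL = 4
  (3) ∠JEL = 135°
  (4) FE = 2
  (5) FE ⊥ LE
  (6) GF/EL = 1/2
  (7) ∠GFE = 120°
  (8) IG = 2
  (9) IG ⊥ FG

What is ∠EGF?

From the given relations: GF = 1/2·EL = 1/2·4 = 2.
Step 1: By the law of cosines on triangle GFE: GE² = 2² + 2² − 2·2·2·cos(120°) = 12, so GE = 2·√3.
Step 2: By the inverse law of cosines on triangle EGF: cos(∠EGF) = ((2·√3)² + 2² − 2²) / (2·2·√3·2) = 12/13.86 = 0.866, so ∠EGF = 30°.

Therefore, the measure of angle ∠EGF = 30°.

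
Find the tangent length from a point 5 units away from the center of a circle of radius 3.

The tangent, radius, and line from the external point to the center form a right triangle.
The right angle is where the tangent meets the radius.
By the Pythagorean theorem: tangent² + 3² = 5²
tangent² = 25 - 9 = 16
tangent = 4

4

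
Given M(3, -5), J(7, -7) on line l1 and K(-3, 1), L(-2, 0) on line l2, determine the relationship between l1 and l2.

Slope of line 1: m1 = (-7 - -5)/(7 - 3) = -2/4 = -1/2
Slope of line 2: m2 = (0 - 1)/(-2 - -3) = -1/1 = -1
m1 != m2 and m1*m2 = 1/2 != -1. Neither.

Neither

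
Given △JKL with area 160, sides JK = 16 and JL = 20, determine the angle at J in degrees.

Area = (1/2) * a * b * sin(C)
sin(C) = 2 * Area / (a * b)
sin(C) = 2 * 160 / (16 * 20)
sin(C) = 1
C = arcsin(1) = 90°

90°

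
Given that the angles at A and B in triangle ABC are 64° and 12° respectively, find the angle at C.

By the triangle angle sum property, the three interior angles of any triangle add up to 180°.
We know angle A = 64° and angle B = 12°, so their sum is 76°.
Therefore angle C = 180° - 76° = 104°.

104 degrees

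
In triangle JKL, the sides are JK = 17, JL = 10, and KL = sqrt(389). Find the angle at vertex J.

When all three sides of a triangle are known, the law of cosines can be rearranged to find any angle.
cos(C) = (a² + b² - c²) / (2ab) gives cos(J) = 0.
Taking the inverse cosine: J = 90°.

90°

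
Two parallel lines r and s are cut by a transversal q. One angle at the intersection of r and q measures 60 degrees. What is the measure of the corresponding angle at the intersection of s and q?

Corresponding angles are equal: 60 degrees.

60 degrees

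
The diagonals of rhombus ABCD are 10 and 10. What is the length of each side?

Half-diagonals are 5 and 5. side = sqrt(5^2 + 5^2) = sqrt(50) = 5*sqrt(2)

5*sqrt(2)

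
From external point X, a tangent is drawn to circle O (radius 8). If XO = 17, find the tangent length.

The tangent, radius, and line from the external point to the center form a right triangle.
The right angle is where the tangent meets the radius.
By the Pythagorean theorem: tangent² + 8² = 17²
tangent² = 289 - 64 = 225
tangent = 15

15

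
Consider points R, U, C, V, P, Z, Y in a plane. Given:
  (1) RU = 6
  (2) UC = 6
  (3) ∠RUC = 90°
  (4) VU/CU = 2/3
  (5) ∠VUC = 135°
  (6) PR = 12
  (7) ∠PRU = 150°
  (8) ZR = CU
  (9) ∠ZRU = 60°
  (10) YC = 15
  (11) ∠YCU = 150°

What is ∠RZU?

From the given relations: ZR = CU = 6.
Step 1: By the law of cosines on triangle ZRU: ZU² = 6² + 6² − 2·6·6·cos(60°) = 36, so ZU = 6.
Step 2: By the inverse law of cosines on triangle RZU: cos(∠RZU) = (6² + 6² − 6²) / (2·6·6) = 36/72 = 0.5, so ∠RZU = 60°.

Therefore, the measure of angle ∠RZU = 60°.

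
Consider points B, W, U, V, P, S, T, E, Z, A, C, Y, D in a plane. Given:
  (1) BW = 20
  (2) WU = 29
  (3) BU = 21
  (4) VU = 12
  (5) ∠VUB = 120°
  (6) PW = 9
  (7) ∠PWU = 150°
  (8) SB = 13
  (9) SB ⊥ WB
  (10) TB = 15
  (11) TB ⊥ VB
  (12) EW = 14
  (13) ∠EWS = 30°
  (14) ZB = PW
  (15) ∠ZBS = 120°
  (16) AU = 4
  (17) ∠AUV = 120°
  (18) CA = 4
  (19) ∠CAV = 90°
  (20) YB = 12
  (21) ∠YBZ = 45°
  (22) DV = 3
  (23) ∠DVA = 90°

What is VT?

Step 1: By the law of cosines on triangle BUV: BV² = 21² + 12² − 2·21·12·cos(120°) = 837, so BV = 3·√93.
Step 2: By the law of cosines on triangle VBT: VT² = (3·√93)² + 15² − 2·3·√93·15·cos(90°) = 1062, so VT = 3·√118.

Therefore, the length of VT = 3·√118.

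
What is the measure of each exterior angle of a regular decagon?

Each exterior angle of a regular n-gon is 360 / n.
For n = 10: 360 / 10 = 36 degrees.

36 degrees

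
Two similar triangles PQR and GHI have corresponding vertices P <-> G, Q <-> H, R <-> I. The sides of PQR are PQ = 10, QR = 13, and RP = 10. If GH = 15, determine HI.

Similar triangles have proportional sides. Setting up the proportion:
GH / PQ = HI / QR
15 / 10 = HI / 13
HI = 13 * 15 / 10 = 39/2.

39/2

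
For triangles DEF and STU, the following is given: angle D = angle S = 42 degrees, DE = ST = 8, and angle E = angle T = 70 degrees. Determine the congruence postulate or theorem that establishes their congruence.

The given information provides:
angle D = angle S = 42 degrees, DE = ST = 8, and angle E = angle T = 70 degrees
This matches the ASA congruence theorem.
Two pairs of corresponding angles and the included side are equal (Angle-Side-Angle).

ASA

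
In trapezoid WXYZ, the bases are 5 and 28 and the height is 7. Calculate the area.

Area = (5 + 28) * 7 / 2 = 231 / 2 = 231/2

231/2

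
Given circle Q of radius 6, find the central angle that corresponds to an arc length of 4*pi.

Arc length L = 2πr × θ/360, so θ = 360L / (2πr).
θ = 360 × 4*pi / (2π × 6)
θ = 120°
θ = 120°

120°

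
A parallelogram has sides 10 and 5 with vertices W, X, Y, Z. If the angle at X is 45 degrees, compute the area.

Area = a * b * sin(theta)
Area = 10 * 5 * sin(45 degrees)
Area = 50 * sqrt(2)/2
Area = 25*sqrt(2)

25*sqrt(2)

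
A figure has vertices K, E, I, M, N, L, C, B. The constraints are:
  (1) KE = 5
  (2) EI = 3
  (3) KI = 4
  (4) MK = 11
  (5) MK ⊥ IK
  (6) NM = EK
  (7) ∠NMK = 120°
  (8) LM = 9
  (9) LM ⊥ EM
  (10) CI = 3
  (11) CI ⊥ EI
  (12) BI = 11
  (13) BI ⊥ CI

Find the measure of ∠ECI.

Step 1: By the law of cosines on triangle CIE: CE² = 3² + 3² − 2·3·3·cos(90°) = 18, so CE = 3·√2.
Step 2: By the inverse law of cosines on triangle ECI: cos(∠ECI) = ((3·√2)² + 3² − 3²) / (2·3·√2·3) = 18/25.46 = 0.7071, so ∠ECI = 45°.

Therefore, the measure of angle ∠ECI = 45°.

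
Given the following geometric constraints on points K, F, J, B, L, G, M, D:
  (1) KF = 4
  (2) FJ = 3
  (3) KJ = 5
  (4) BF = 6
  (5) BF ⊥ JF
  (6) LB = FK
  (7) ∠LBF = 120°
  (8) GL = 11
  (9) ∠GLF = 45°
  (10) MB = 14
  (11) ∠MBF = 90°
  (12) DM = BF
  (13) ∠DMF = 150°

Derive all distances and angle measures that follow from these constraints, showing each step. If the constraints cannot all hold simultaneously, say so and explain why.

The constraints are consistent.

From the given relations:
  LB = FK = 4
  DM = BF = 6

Step 1: From FB = 6, BL = 4, and ∠FBL = 120°, by the law of cosines:
  FL² = FB² + BL² - 2·FB·BL·cos(120°) = 36 + 16 + 24 = 76
  FL = 2·√19

Step 2: From FB = 6, BM = 14, and ∠FBM = 90°, by the law of cosines:
  FM² = FB² + BM² - 2·FB·BM·cos(90°) = 36 + 196 - 0 = 232
  FM = 2·√58

Step 3: From JF = 3, FB = 6, and ∠JFB = 90°, by the law of cosines:
  JB² = JF² + FB² - 2·JF·FB·cos(90°) = 9 + 36 - 0 = 45
  JB = 3·√5

Step 4: From KF = 4, KJ = 5, FJ = 3, by the inverse law of cosines:
  cos(∠FKJ) = (KF² + KJ² - FJ²) / (2·KF·KJ)
  ∠FKJ = 36.87°

Step 5: From FJ = 3, FK = 4, JK = 5, by the inverse law of cosines:
  cos(∠JFK) = (FJ² + FK² - JK²) / (2·FJ·FK)
  ∠JFK = 90°

Step 6: From JF = 3, JK = 5, FK = 4, by the inverse law of cosines:
  cos(∠FJK) = (JF² + JK² - FK²) / (2·JF·JK)
  ∠FJK = 53.13°

Step 7: From FL = 2·√19, LG = 11, and ∠FLG = 45°, by the law of cosines:
  FG² = FL² + LG² - 2·FL·LG·cos(45°) = 76 + 121 - 135.6 = 61.38
  FG ≈ 7.83

Step 8: From FM = 2·√58, MD = 6, and ∠FMD = 150°, by the law of cosines:
  FD² = FM² + MD² - 2·FM·MD·cos(150°) = 232 + 36 + 158.3 = 426.3
  FD ≈ 20.65

Step 9: From FB = 6, FL = 2·√19, BL = 4, by the inverse law of cosines:
  cos(∠BFL) = (FB² + FL² - BL²) / (2·FB·FL)
  ∠BFL = 23.41°

Step 10: From FB = 6, FM = 2·√58, BM = 14, by the inverse law of cosines:
  cos(∠BFM) = (FB² + FM² - BM²) / (2·FB·FM)
  ∠BFM = 66.8°

Step 11: From JB = 3·√5, JF = 3, BF = 6, by the inverse law of cosines:
  cos(∠BJF) = (JB² + JF² - BF²) / (2·JB·JF)
  ∠BJF = 63.43°

Step 12: From BF = 6, BJ = 3·√5, FJ = 3, by the inverse law of cosines:
  cos(∠FBJ) = (BF² + BJ² - FJ²) / (2·BF·BJ)
  ∠FBJ = 26.57°

Step 13: From LB = 4, LF = 2·√19, BF = 6, by the inverse law of cosines:
  cos(∠BLF) = (LB² + LF² - BF²) / (2·LB·LF)
  ∠BLF = 36.59°

Step 14: From MB = 14, MF = 2·√58, BF = 6, by the inverse law of cosines:
  cos(∠BMF) = (MB² + MF² - BF²) / (2·MB·MF)
  ∠BMF = 23.2°

Step 15: From FD = 20.65, FM = 2·√58, DM = 6, by the inverse law of cosines:
  cos(∠DFM) = (FD² + FM² - DM²) / (2·FD·FM)
  ∠DFM = 8.35°

Step 16: From FG = 7.83, FL = 2·√19, GL = 11, by the inverse law of cosines:
  cos(∠GFL) = (FG² + FL² - GL²) / (2·FG·FL)
  ∠GFL = 83.11°

Step 17: From GF = 7.83, GL = 11, FL = 2·√19, by the inverse law of cosines:
  cos(∠FGL) = (GF² + GL² - FL²) / (2·GF·GL)
  ∠FGL = 51.89°

Step 18: From DF = 20.65, DM = 6, FM = 2·√58, by the inverse law of cosines:
  cos(∠FDM) = (DF² + DM² - FM²) / (2·DF·DM)
  ∠FDM = 21.65°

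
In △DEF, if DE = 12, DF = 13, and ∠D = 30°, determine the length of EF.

Law of cosines: EF^2 = 12^2 + 13^2 - 2(12)(13)cos(30°) = 313 - 156*sqrt(3), so EF = sqrt(313 - 156*sqrt(3)).

sqrt(313 - 156*sqrt(3))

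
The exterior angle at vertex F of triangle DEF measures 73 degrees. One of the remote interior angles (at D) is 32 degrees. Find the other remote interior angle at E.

angle E = 73 - 32 = 41 degrees (exterior angle theorem).

41 degrees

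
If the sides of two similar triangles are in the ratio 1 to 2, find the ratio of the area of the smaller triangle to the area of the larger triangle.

Area scales with the square of linear dimensions. If every length is multiplied by 1/2, then the area is multiplied by (1/2)^2 = 1/4.
The area ratio is 1:4.

1:4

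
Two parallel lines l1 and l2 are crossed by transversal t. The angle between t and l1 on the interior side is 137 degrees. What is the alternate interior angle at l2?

Alternate interior angles are equal: 137 degrees.

137 degrees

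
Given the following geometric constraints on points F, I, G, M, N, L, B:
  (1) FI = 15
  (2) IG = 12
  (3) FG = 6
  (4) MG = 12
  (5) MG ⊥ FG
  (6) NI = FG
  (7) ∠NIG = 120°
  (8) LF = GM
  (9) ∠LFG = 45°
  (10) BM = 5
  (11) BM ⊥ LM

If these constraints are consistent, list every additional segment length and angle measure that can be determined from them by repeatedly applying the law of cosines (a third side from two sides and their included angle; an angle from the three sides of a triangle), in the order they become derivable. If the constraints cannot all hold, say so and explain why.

The constraints are consistent. Derivable facts, in order:
After 1 step:
- FM = 6·√5
- GL ≈ 8.84
- GN = 6·√7
- ∠FGI = 108.21°
- ∠FIG = 22.33°
- ∠GFI = 49.46°
After 2 steps:
- ∠FGL = 106.32°
- ∠FLG = 28.68°
- ∠FMG = 26.57°
- ∠GFM = 63.43°
- ∠GNI = 40.89°
- ∠IGN = 19.11°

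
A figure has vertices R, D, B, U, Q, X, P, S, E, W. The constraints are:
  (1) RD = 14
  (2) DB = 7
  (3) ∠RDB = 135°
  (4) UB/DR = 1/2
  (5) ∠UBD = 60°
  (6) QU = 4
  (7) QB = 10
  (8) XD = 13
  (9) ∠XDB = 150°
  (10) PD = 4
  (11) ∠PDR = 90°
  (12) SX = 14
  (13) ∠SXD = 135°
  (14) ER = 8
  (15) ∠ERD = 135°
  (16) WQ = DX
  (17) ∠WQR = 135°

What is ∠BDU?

From the given relations: UB = 1/2·DR = 1/2·14 = 7.
Step 1: By the law of cosines on triangle DBU: DU² = 7² + 7² − 2·7·7·cos(60°) = 49, so DU = 7.
Step 2: By the inverse law of cosines on triangle BDU: cos(∠BDU) = (7² + 7² − 7²) / (2·7·7) = 49/98 = 0.5, so ∠BDU = 60°.

Therefore, the measure of angle ∠BDU = 60°.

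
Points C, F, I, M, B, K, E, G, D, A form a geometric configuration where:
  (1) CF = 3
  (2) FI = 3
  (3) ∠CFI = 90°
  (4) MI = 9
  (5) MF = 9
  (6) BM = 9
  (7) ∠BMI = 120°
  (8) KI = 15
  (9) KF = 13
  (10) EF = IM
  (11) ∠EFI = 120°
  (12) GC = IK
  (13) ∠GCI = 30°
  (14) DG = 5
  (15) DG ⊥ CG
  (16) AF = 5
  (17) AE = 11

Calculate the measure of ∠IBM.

Step 1: By the law of cosines on triangle BMI: BI² = 9² + 9² − 2·9·9·cos(120°) = 243, so BI = 9·√3.
Step 2: By the inverse law of cosines on triangle IBM: cos(∠IBM) = ((9·√3)² + 9² − 9²) / (2·9·√3·9) = 243/280.59 = 0.866, so ∠IBM = 30°.

Therefore, the measure of angle ∠IBM = 30°.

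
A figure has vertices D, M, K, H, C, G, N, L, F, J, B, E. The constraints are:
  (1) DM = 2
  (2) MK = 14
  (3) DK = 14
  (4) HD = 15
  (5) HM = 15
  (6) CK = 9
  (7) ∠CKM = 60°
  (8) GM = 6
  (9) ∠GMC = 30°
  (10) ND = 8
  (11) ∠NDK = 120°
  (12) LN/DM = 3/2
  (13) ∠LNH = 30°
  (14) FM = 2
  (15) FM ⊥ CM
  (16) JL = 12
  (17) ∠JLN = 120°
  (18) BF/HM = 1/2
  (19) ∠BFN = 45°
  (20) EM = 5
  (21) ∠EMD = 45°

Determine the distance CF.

Step 1: By the law of cosines on triangle CKM: CM² = 9² + 14² − 2·9·14·cos(60°) = 151, so CM = √151.
Step 2: By the law of cosines on triangle CMF: CF² = √151² + 2² − 2·√151·2·cos(90°) = 155, so CF = √155.

Therefore, the length of CF = √155.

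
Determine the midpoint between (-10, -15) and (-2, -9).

The midpoint is the average of the coordinates:
x: (-10 + -2)/2 = -6
y: (-15 + -9)/2 = -12
Midpoint = (-6, -12)

(-6, -12)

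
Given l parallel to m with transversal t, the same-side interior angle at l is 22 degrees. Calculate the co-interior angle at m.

Co-interior angles sum to 180: 180 - 22 = 158 degrees.

158 degrees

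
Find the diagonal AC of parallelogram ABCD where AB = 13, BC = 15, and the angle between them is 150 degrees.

The diagonal of a parallelogram can be found by treating two adjacent sides and the diagonal as a triangle.
Applying the law of cosines with sides 13, 15 and included angle 150°:
d^2 = 169 + 225 - 390*cos(150°) = 195*sqrt(3) + 394
d = sqrt(195*sqrt(3) + 394)

sqrt(195*sqrt(3) + 394)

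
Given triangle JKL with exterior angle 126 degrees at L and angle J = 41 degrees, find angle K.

By the exterior angle theorem: exterior angle = sum of remote interior angles.
126 = 41 + angle K
angle K = 126 - 41 = 85 degrees

85 degrees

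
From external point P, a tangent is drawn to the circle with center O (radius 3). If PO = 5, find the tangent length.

Let T be the point of tangency. Then OT ⊥ PT (radius ⊥ tangent).
In right triangle OTP: OP² = OT² + PT²
5² = 3² + PT²
PT² = 16, PT = 4

4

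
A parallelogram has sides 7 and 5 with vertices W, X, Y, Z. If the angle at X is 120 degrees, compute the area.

The area of a parallelogram equals the product of two adjacent sides times the sine of the included angle.
This is because the height equals 5 * sin(120°) = 5*sqrt(3)/2.
Area = 7 * 5*sqrt(3)/2 = 35*sqrt(3)/2

35*sqrt(3)/2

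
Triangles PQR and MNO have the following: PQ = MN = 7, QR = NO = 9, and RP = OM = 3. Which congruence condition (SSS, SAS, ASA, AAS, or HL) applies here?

The given information matches SSS: All three pairs of corresponding sides are equal (Side-Side-Side).

SSS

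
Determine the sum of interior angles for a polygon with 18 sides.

The sum of interior angles of an n-sided polygon is (n - 2) * 180.
For n = 18: (18 - 2) * 180 = 16 * 180 = 2880 degrees.

2880 degrees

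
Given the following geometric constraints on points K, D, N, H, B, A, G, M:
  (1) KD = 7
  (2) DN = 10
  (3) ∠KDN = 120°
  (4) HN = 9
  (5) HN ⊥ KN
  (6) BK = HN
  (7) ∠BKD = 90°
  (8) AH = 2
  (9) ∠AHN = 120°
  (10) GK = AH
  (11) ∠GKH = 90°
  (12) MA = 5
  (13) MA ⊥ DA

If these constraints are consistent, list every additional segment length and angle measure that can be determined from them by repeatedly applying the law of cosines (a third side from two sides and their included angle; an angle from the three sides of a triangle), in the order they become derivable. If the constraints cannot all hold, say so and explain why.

The constraints are consistent. Derivable facts, in order:
After 1 step:
- DB = √130
- KN ≈ 14.8
- NA = √103
After 2 steps:
- KH = 10·√3
- ∠ANH = 9.83°
- ∠BDK = 52.13°
- ∠DBK = 37.87°
- ∠DKN = 35.82°
- ∠DNK = 24.18°
- ∠HAN = 50.17°
After 3 steps:
- HG = 4·√19
- ∠HKN = 31.31°
- ∠KHN = 58.69°
After 4 steps:
- ∠GHK = 6.59°
- ∠HGK = 83.41°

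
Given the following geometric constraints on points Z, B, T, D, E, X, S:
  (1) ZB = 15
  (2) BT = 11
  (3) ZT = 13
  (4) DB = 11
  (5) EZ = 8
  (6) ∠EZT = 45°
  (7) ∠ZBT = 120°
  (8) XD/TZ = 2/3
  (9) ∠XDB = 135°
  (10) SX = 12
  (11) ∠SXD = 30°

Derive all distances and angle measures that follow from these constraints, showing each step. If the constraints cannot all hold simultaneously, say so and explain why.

These constraints are not satisfiable: (1), (2) and (3) fix all three sides of triangle ZBT, so by the law of cosines cos(∠ZBT) = (15² + 11² − 13²) / (2·15·11) = 0.5364, i.e. ∠ZBT ≈ 57.56°, which contradicts (7) ∠ZBT = 120°. No planar figure meets all of them, so nothing further can be derived.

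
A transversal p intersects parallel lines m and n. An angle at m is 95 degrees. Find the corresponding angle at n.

When a transversal crosses parallel lines, angles in the same position at each intersection are called corresponding angles.
These are always equal, so the answer is 95 degrees.

95 degrees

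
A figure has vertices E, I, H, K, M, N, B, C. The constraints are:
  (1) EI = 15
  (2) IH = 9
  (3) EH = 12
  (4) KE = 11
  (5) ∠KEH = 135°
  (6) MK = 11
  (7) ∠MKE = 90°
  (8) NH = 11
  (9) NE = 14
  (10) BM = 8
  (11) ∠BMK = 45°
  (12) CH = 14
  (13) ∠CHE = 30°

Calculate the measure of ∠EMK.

Step 1: By the law of cosines on triangle MKE: ME² = 11² + 11² − 2·11·11·cos(90°) = 242, so ME = 11·√2.
Step 2: By the inverse law of cosines on triangle EMK: cos(∠EMK) = ((11·√2)² + 11² − 11²) / (2·11·√2·11) = 242/342.24 = 0.7071, so ∠EMK = 45°.

Therefore, the measure of angle ∠EMK = 45°.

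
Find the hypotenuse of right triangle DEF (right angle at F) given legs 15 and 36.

DE = sqrt(15^2 + 36^2) = sqrt(1521) = 39

39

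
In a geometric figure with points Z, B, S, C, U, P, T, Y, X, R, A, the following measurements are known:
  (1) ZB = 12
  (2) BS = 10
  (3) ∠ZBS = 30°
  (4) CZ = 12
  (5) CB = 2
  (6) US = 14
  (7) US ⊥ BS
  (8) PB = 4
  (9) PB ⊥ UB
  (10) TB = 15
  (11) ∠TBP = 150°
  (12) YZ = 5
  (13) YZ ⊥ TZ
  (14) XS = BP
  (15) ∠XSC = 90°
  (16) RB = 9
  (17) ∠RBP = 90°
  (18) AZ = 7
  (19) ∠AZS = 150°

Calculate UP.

Step 1: By the law of cosines on triangle USB: UB² = 14² + 10² − 2·14·10·cos(90°) = 296, so UB = 2·√74.
Step 2: By the law of cosines on triangle UBP: UP² = (2·√74)² + 4² − 2·2·√74·4·cos(90°) = 312, so UP = 2·√78.

Therefore, the length of UP = 2·√78.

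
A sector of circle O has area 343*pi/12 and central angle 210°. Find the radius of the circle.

r² = 360 × 343*pi/12 / (π × 210) = 49, so r = 7.

7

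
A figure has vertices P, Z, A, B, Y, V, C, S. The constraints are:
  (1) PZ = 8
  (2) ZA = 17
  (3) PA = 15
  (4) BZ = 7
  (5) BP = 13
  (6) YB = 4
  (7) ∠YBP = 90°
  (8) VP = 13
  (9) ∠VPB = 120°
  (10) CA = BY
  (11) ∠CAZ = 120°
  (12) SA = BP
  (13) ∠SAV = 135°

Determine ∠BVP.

Step 1: By the law of cosines on triangle VPB: VB² = 13² + 13² − 2·13·13·cos(120°) = 507, so VB = 13·√3.
Step 2: By the inverse law of cosines on triangle BVP: cos(∠BVP) = ((13·√3)² + 13² − 13²) / (2·13·√3·13) = 507/585.43 = 0.866, so ∠BVP = 30°.

Therefore, the measure of angle ∠BVP = 30°.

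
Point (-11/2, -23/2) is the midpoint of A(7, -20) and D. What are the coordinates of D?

Using the midpoint formula: M = ((x1 + x2)/2, (y1 + y2)/2)
We know M = (-11/2, -23/2) and A = (7, -20)
For x: -11/2 = (7 + x2)/2, so x2 = 2*-11/2 - 7 = -18
For y: -23/2 = (-20 + y2)/2, so y2 = 2*-23/2 - -20 = -3
D = (-18, -3)

(-18, -3)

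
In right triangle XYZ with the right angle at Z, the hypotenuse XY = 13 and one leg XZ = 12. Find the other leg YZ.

YZ = sqrt(13^2 - 12^2) = sqrt(25) = 5

5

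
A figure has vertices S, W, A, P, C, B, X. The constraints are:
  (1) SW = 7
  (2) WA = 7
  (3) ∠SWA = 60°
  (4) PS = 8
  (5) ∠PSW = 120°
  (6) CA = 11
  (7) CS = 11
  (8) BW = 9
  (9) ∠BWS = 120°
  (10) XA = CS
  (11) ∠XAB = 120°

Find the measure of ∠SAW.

Step 1: By the law of cosines on triangle AWS: AS² = 7² + 7² − 2·7·7·cos(60°) = 49, so AS = 7.
Step 2: By the inverse law of cosines on triangle SAW: cos(∠SAW) = (7² + 7² − 7²) / (2·7·7) = 49/98 = 0.5, so ∠SAW = 60°.

Therefore, the measure of angle ∠SAW = 60°.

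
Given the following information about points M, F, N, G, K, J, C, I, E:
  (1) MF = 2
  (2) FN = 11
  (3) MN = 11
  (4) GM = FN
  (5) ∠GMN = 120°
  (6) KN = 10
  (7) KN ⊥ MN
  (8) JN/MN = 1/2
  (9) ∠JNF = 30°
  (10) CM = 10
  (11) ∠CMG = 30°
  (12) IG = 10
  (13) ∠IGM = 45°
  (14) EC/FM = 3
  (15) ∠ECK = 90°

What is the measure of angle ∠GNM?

From the given relations: GM = FN = 11.
Step 1: By the law of cosines on triangle NMG: NG² = 11² + 11² − 2·11·11·cos(120°) = 363, so NG = 11·√3.
Step 2: By the inverse law of cosines on triangle GNM: cos(∠GNM) = ((11·√3)² + 11² − 11²) / (2·11·√3·11) = 363/419.16 = 0.866, so ∠GNM = 30°.

Therefore, the measure of angle ∠GNM = 30°.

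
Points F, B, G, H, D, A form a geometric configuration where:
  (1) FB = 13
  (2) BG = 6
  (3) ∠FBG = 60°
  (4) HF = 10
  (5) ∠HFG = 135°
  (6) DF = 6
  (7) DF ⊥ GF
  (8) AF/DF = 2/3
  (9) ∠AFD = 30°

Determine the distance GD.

Step 1: By the law of cosines on triangle FBG: FG² = 13² + 6² − 2·13·6·cos(60°) = 127, so FG = √127.
Step 2: By the law of cosines on triangle GFD: GD² = √127² + 6² − 2·√127·6·cos(90°) = 163, so GD = √163.

Therefore, the length of GD = √163.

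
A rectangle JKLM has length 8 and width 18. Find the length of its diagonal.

Using the Pythagorean theorem:
d² = 8² + 18² = 64 + 324 = 388
d = sqrt(388) = 2*sqrt(97)

2*sqrt(97)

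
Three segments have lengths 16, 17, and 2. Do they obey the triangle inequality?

For three segments to close into a triangle, no single side can be as long as the other two combined.
The longest side is 17, and 2 + 16 = 18 > 17.
A triangle can be formed.

Yes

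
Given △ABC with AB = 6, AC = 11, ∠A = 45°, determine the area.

When two sides and the included angle are known, the area formula is (1/2)ab sin(C).
The height from one side to the opposite vertex is 11 sin(45°) = 11*sqrt(2)/2.
Area = (1/2) * 6 * 11*sqrt(2)/2 = 33*sqrt(2)/2.

33*sqrt(2)/2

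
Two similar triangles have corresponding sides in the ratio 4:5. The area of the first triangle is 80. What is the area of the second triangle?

The ratio of areas of similar triangles = (side ratio)^2.
Side ratio = 4:5, so area ratio = 16:25.
Area of the second triangle / Area of the first triangle = 25/16
Area of the second triangle = 80 * 25/16 = 125

125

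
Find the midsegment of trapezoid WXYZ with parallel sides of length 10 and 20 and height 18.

The midsegment of a trapezoid = (base1 + base2) / 2
midsegment = (10 + 20) / 2
midsegment = 30 / 2
midsegment = 15

15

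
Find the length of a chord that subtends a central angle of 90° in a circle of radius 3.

Drop a perpendicular from the center to the chord, bisecting both the chord and the central angle.
Each half-chord = r sin(θ/2) = 3 sin(45°).
The full chord = 2 × 3 × sin(45°) = 3*sqrt(2).

3*sqrt(2)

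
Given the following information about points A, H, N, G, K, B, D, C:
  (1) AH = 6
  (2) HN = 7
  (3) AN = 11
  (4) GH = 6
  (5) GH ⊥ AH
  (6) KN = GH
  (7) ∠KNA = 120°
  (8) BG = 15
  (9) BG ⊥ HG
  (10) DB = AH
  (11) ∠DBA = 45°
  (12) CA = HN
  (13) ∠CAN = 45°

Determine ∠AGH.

Step 1: By the law of cosines on triangle GHA: GA² = 6² + 6² − 2·6·6·cos(90°) = 72, so GA = 6·√2.
Step 2: By the inverse law of cosines on triangle AGH: cos(∠AGH) = ((6·√2)² + 6² − 6²) / (2·6·√2·6) = 72/101.82 = 0.7071, so ∠AGH = 45°.

Therefore, the measure of angle ∠AGH = 45°.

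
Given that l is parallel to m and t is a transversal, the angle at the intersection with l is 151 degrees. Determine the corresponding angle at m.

Corresponding angles are equal: 151 degrees.

151 degrees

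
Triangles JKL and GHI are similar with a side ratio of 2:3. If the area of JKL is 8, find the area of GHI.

The ratio of areas of similar triangles = (side ratio)^2.
Side ratio = 2:3, so area ratio = 4:9.
Area of GHI / Area of JKL = 9/4
Area of GHI = 8 * 9/4 = 18

18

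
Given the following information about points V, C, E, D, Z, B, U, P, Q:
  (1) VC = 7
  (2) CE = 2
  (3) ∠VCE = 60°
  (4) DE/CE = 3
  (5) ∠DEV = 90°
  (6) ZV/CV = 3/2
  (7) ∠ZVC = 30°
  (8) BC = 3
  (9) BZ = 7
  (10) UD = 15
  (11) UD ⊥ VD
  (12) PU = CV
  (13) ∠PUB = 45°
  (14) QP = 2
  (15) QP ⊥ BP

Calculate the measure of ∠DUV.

From the given relations: DE = 3·CE = 3·2 = 6.
Step 1: By the law of cosines on triangle ECV: EV² = 2² + 7² − 2·2·7·cos(60°) = 39, so EV = √39.
Step 2: By the law of cosines on triangle DEV: DV² = 6² + √39² − 2·6·√39·cos(90°) = 75, so DV = 5·√3.
Step 3: By the law of cosines on triangle UDV: UV² = 15² + (5·√3)² − 2·15·5·√3·cos(90°) = 300, so UV = 10·√3.
Step 4: By the inverse law of cosines on triangle DUV: cos(∠DUV) = (15² + (10·√3)² − (5·√3)²) / (2·15·10·√3) = 450/519.62 = 0.866, so ∠DUV = 30°.

Therefore, the measure of angle ∠DUV = 30°.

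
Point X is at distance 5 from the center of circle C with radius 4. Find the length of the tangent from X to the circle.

Let T be the point of tangency. Then CT ⊥ XT (radius ⊥ tangent).
In right triangle CTX: CX² = CT² + XT²
5² = 4² + XT²
XT² = 9, XT = 3

3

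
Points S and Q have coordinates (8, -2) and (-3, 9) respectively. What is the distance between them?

The horizontal distance is |-3 - 8| = 11 and the vertical distance is |9 - -2| = 11.
By the Pythagorean theorem, d = sqrt(11^2 + 11^2) = sqrt(242) = 11*sqrt(2).

11*sqrt(2)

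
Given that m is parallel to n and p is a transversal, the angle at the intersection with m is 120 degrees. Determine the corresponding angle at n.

When a transversal crosses parallel lines, angles in the same position at each intersection are called corresponding angles.
These are always equal, so the answer is 120 degrees.

120 degrees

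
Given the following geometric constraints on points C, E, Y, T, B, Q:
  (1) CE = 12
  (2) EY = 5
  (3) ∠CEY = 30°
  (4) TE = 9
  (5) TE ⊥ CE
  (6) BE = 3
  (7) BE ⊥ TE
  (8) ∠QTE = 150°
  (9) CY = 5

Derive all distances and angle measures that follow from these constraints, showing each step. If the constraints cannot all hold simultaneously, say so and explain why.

These constraints are not satisfiable: (1), (2) and (3) already determine CY: by the law of cosines CY² = 12² + 5² − 2·12·5·cos(30°) = 65.08, so CY ≈ 8.07, which contradicts (9) CY = 5. No planar figure meets all of them, so nothing further can be derived.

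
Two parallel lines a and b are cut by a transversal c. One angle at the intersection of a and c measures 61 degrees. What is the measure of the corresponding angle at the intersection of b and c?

Corresponding angles are equal: 61 degrees.

61 degrees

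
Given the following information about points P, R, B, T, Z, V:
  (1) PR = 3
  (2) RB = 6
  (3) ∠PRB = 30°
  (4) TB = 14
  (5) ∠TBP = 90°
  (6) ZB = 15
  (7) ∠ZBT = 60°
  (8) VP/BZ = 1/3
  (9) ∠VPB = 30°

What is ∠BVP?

From the given relations: VP = 1/3·BZ = 1/3·15 = 5.
Step 1: By the law of cosines on triangle BRP: BP² = 6² + 3² − 2·6·3·cos(30°) = 13.82, so BP ≈ 3.72.
Step 2: By the law of cosines on triangle VPB: VB² = 5² + 3.72² − 2·5·3.72·cos(30°) = 6.62, so VB ≈ 2.57.
Step 3: By the inverse law of cosines on triangle BVP: cos(∠BVP) = (2.57² + 5² − 3.72²) / (2·2.57·5) = 17.8/25.74 = 0.6916, so ∠BVP = 46.24°.

Therefore, the measure of angle ∠BVP = 46.24°.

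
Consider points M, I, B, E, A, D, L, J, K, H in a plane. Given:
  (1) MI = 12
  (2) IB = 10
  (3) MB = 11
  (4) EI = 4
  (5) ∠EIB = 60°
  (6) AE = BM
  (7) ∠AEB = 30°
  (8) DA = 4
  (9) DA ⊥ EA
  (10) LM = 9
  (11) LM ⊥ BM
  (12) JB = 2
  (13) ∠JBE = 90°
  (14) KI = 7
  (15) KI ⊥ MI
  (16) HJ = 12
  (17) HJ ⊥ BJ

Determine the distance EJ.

Step 1: By the law of cosines on triangle BIE: BE² = 10² + 4² − 2·10·4·cos(60°) = 76, so BE = 2·√19.
Step 2: By the law of cosines on triangle EBJ: EJ² = (2·√19)² + 2² − 2·2·√19·2·cos(90°) = 80, so EJ = 4·√5.

Therefore, the length of EJ = 4·√5.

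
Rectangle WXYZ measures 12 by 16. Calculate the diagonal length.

A rectangle's diagonal splits it into two right triangles, with the diagonal as the hypotenuse.
By the Pythagorean theorem, d^2 = 12^2 + 16^2 = 400.
Therefore d = sqrt(400) = 20.

20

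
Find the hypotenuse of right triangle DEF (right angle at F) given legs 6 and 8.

By the Pythagorean theorem: DE^2 = DF^2 + EF^2
DE^2 = 6^2 + 8^2 = 36 + 64 = 100
DE = sqrt(100) = 10

10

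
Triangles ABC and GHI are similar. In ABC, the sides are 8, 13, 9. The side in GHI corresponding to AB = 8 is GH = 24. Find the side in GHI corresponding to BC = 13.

Since the triangles are similar, the ratio of corresponding sides is constant.
Scale factor k = GH / AB = 24 / 8 = 3
HI = k * BC = 3 * 13 = 39

39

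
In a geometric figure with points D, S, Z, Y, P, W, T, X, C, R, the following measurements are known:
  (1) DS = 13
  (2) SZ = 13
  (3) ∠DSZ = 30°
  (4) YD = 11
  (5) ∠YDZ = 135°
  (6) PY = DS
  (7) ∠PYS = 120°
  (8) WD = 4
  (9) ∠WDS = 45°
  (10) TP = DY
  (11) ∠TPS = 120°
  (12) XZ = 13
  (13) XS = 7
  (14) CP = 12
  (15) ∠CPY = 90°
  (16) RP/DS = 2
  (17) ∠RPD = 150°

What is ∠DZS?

Step 1: By the law of cosines on triangle ZSD: ZD² = 13² + 13² − 2·13·13·cos(30°) = 45.28, so ZD ≈ 6.73.
Step 2: By the inverse law of cosines on triangle DZS: cos(∠DZS) = (6.73² + 13² − 13²) / (2·6.73·13) = 45.28/174.96 = 0.2588, so ∠DZS = 75°.

Therefore, the measure of angle ∠DZS = 75°.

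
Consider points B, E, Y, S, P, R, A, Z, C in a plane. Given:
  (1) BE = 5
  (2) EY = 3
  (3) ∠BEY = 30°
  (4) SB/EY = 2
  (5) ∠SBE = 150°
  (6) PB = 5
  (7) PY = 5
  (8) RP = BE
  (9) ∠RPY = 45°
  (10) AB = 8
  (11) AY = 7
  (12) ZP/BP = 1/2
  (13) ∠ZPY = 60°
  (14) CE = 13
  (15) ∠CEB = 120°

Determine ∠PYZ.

From the given relations: ZP = 1/2·BP = 1/2·5 ≈ 2.5.
Step 1: By the law of cosines on triangle YPZ: YZ² = 5² + 2.5² − 2·5·2.5·cos(60°) = 18.75, so YZ = 5/2·√3.
Step 2: By the inverse law of cosines on triangle PYZ: cos(∠PYZ) = (5² + (5/2·√3)² − 2.5²) / (2·5·5/2·√3) = 37.5/43.3 = 0.866, so ∠PYZ = 30°.

Therefore, the measure of angle ∠PYZ = 30°.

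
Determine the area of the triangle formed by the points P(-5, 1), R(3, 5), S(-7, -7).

Using the Shoelace formula for a triangle:
Area = (1/2)|x0(y1 - y2) + x1(y2 - y0) + x2(y0 - y1)|
Area = (1/2)|-5(5 - -7) + 3(-7 - 1) + -7(1 - 5)|
Area = (1/2)|-60 + -24 + 28|
Area = (1/2)|-56|
Area = (1/2)(56)
Area = 28

28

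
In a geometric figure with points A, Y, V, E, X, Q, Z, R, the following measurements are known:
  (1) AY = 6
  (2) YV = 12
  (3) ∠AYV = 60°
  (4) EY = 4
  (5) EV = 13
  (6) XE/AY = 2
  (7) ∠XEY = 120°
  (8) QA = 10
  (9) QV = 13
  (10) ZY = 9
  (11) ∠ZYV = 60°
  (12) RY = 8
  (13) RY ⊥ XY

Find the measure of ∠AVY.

Step 1: By the law of cosines on triangle VYA: VA² = 12² + 6² − 2·12·6·cos(60°) = 108, so VA = 6·√3.
Step 2: By the inverse law of cosines on triangle AVY: cos(∠AVY) = ((6·√3)² + 12² − 6²) / (2·6·√3·12) = 216/249.42 = 0.866, so ∠AVY = 30°.

Therefore, the measure of angle ∠AVY = 30°.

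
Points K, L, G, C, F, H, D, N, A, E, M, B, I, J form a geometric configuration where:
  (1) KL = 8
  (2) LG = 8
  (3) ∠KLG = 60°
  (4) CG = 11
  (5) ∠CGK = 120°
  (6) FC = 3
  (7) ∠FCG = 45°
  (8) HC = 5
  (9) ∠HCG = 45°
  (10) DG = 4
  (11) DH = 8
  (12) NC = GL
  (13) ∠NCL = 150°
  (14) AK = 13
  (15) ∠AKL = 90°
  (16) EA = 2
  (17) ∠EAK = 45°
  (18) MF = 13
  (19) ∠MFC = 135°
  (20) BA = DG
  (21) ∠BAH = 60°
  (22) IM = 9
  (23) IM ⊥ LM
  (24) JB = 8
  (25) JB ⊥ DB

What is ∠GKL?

Step 1: By the law of cosines on triangle KLG: KG² = 8² + 8² − 2·8·8·cos(60°) = 64, so KG = 8.
Step 2: By the inverse law of cosines on triangle GKL: cos(∠GKL) = (8² + 8² − 8²) / (2·8·8) = 64/128 = 0.5, so ∠GKL = 60°.

Therefore, the measure of angle ∠GKL = 60°.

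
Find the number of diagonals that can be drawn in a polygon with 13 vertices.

Total line segments between 13 vertices = C(13,2) = 78.
Subtract the 13 sides: 78 - 13 = 65 diagonals.

65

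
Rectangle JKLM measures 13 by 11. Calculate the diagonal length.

A rectangle's diagonal splits it into two right triangles, with the diagonal as the hypotenuse.
By the Pythagorean theorem, d^2 = 13^2 + 11^2 = 290.
Therefore d = sqrt(290).

sqrt(290)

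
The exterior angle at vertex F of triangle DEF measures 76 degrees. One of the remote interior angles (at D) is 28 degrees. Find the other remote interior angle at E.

By the exterior angle theorem: exterior angle = sum of remote interior angles.
76 = 28 + angle E
angle E = 76 - 28 = 48 degrees

48 degrees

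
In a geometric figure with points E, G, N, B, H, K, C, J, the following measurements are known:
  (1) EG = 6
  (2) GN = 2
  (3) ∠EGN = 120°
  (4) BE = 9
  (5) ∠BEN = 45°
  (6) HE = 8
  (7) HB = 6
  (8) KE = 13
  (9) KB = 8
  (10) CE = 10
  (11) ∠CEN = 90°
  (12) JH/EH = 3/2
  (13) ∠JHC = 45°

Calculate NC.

Step 1: By the law of cosines on triangle EGN: EN² = 6² + 2² − 2·6·2·cos(120°) = 52, so EN = 2·√13.
Step 2: By the law of cosines on triangle NEC: NC² = (2·√13)² + 10² − 2·2·√13·10·cos(90°) = 152, so NC = 2·√38.

Therefore, the length of NC = 2·√38.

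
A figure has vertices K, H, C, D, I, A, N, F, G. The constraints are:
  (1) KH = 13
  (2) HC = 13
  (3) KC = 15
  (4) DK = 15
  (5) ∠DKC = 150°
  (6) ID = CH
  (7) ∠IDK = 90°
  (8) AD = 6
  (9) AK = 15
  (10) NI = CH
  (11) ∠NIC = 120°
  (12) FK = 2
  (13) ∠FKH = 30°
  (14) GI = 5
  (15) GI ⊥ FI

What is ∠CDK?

Step 1: By the law of cosines on triangle DKC: DC² = 15² + 15² − 2·15·15·cos(150°) = 839.71, so DC ≈ 28.98.
Step 2: By the inverse law of cosines on triangle CDK: cos(∠CDK) = (28.98² + 15² − 15²) / (2·28.98·15) = 839.71/869.33 = 0.9659, so ∠CDK = 15°.

Therefore, the measure of angle ∠CDK = 15°.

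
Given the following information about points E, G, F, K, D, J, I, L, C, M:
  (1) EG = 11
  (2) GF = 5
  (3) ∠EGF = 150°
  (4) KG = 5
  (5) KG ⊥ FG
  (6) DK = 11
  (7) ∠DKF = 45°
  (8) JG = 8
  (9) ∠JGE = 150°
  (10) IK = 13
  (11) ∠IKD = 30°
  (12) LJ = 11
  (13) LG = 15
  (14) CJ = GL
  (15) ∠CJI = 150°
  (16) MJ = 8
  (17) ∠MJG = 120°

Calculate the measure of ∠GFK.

Step 1: By the law of cosines on triangle FGK: FK² = 5² + 5² − 2·5·5·cos(90°) = 50, so FK = 5·√2.
Step 2: By the inverse law of cosines on triangle GFK: cos(∠GFK) = (5² + (5·√2)² − 5²) / (2·5·5·√2) = 50/70.71 = 0.7071, so ∠GFK = 45°.

Therefore, the measure of angle ∠GFK = 45°.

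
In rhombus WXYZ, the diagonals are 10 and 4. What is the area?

Area = (10 * 4) / 2 = 40 / 2 = 20

20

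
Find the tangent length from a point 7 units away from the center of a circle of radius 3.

The tangent, radius, and line from the external point to the center form a right triangle.
The right angle is where the tangent meets the radius.
By the Pythagorean theorem: tangent² + 3² = 7²
tangent² = 49 - 9 = 40
tangent = 2*sqrt(10)

2*sqrt(10)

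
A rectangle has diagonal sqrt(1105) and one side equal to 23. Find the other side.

Using the Pythagorean theorem: d^2 = a^2 + b^2
b^2 = d^2 - a^2
b^2 = 1105 - 529
b^2 = 576
b = sqrt(576) = 24

24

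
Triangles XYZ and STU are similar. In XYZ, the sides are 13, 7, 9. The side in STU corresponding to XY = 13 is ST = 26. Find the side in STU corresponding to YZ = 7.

k = 26/13 = 2. TU = 2 * 7 = 14.

14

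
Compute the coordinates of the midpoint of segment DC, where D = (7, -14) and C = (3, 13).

The midpoint is the point halfway along the segment.
Move half the horizontal distance: 7 + (3 - 7)/2 = 7 + -4/2 = 5
Move half the vertical distance: -14 + (13 - -14)/2 = -14 + 27/2 = -1/2
Midpoint = (5, -1/2)

(5, -1/2)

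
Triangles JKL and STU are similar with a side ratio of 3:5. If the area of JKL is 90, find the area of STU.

The ratio of areas of similar triangles = (side ratio)^2.
Side ratio = 3:5, so area ratio = 9:25.
Area of STU / Area of JKL = 25/9
Area of STU = 90 * 25/9 = 250

250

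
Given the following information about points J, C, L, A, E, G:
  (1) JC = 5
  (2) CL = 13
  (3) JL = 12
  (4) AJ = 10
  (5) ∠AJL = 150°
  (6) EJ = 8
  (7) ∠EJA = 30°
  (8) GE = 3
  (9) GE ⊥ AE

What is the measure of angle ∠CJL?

Step 1: By the inverse law of cosines on triangle CJL: cos(∠CJL) = (5² + 12² − 13²) / (2·5·12) = 0/120 = 0, so ∠CJL = 90°.

Therefore, the measure of angle ∠CJL = 90°.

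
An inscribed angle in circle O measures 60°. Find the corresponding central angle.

By the inscribed angle theorem, the central angle is twice the inscribed angle.
Central angle = 2 × 60° = 120°

120°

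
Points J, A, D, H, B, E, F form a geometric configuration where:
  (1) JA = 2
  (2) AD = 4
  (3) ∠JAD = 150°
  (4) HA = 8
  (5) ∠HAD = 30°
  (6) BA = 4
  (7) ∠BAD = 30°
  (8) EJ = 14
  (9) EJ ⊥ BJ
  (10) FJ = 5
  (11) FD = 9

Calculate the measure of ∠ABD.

Step 1: By the law of cosines on triangle BAD: BD² = 4² + 4² − 2·4·4·cos(30°) = 4.29, so BD ≈ 2.07.
Step 2: By the inverse law of cosines on triangle ABD: cos(∠ABD) = (4² + 2.07² − 4²) / (2·4·2.07) = 4.29/16.56 = 0.2588, so ∠ABD = 75°.

Therefore, the measure of angle ∠ABD = 75°.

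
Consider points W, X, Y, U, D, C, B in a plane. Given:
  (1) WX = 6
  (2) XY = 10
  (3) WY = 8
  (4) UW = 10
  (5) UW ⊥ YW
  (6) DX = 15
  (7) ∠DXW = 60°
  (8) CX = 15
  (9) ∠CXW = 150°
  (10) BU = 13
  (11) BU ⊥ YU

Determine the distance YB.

Step 1: By the law of cosines on triangle UWY: UY² = 10² + 8² − 2·10·8·cos(90°) = 164, so UY = 2·√41.
Step 2: By the law of cosines on triangle YUB: YB² = (2·√41)² + 13² − 2·2·√41·13·cos(90°) = 333, so YB = 3·√37.

Therefore, the length of YB = 3·√37.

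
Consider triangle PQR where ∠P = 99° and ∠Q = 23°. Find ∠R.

angle R = 180 - 99 - 23 = 58 degrees.

58 degrees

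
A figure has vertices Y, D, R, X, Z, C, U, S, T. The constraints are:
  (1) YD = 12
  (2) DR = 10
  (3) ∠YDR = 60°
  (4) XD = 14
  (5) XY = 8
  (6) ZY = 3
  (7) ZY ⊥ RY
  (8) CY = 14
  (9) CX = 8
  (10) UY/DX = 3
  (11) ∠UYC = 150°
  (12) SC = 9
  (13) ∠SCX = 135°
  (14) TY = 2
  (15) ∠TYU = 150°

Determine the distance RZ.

Step 1: By the law of cosines on triangle RDY: RY² = 10² + 12² − 2·10·12·cos(60°) = 124, so RY = 2·√31.
Step 2: By the law of cosines on triangle RYZ: RZ² = (2·√31)² + 3² − 2·2·√31·3·cos(90°) = 133, so RZ = √133.

Therefore, the length of RZ = √133.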